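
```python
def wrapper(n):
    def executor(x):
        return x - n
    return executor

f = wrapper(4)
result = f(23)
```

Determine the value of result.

Step 1: wrapper(4) creates a closure capturing n = 4.
Step 2: f(23) computes 23 - 4 = 19.
Step 3: result = 19

The answer is 19.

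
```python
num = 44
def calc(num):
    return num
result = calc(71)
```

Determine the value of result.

Step 1: Global num = 44.
Step 2: calc(71) takes parameter num = 71, which shadows the global.
Step 3: result = 71

The answer is 71.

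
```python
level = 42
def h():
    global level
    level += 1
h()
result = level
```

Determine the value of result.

Step 1: level = 42 globally.
Step 2: h() modifies global level: level += 1 = 43.
Step 3: result = 43

The answer is 43.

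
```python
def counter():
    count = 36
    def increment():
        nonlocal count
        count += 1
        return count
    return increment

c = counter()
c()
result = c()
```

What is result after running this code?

Step 1: counter() creates closure with count = 36.
Step 2: Each c() call increments count via nonlocal. After 2 calls: 36 + 2 = 38.
Step 3: result = 38

The answer is 38.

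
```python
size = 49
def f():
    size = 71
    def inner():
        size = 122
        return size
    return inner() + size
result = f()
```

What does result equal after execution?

Step 1: f() has local size = 71. inner() has local size = 122.
Step 2: inner() returns its local size = 122.
Step 3: f() returns 122 + its own size (71) = 193

The answer is 193.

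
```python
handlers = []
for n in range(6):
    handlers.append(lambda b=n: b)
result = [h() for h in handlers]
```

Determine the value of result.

Step 1: Default arg b=n captures n at each iteration.
Step 2: Each lambda has its own default: 0, 1, ..., 5.
Step 3: result = [0, 1, 2, 3, 4, 5]

The answer is [0, 1, 2, 3, 4, 5].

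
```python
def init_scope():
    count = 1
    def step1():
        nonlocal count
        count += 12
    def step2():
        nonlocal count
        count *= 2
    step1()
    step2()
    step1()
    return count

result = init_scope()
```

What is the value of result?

Step 1: count = 1.
Step 2: step1(): count = 1 + 12 = 13.
Step 3: step2(): count = 13 * 2 = 26.
Step 4: step1(): count = 26 + 12 = 38. result = 38

The answer is 38.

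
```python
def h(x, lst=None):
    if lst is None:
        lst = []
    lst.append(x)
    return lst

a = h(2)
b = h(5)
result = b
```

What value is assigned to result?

Step 1: None default with guard creates a NEW list each call.
Step 2: a = [2] (fresh list). b = [5] (another fresh list).
Step 3: result = [5] (this is the fix for mutable default)

The answer is [5].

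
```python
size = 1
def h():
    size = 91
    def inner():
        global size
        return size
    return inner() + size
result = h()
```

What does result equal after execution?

Step 1: Global size = 1. h() shadows with local size = 91.
Step 2: inner() uses global keyword, so inner() returns global size = 1.
Step 3: h() returns 1 + 91 = 92

The answer is 92.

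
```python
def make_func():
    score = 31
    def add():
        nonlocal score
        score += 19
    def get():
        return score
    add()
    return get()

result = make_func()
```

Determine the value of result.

Step 1: score = 31. add() modifies it via nonlocal, get() reads it.
Step 2: add() makes score = 31 + 19 = 50.
Step 3: get() returns 50. result = 50

The answer is 50.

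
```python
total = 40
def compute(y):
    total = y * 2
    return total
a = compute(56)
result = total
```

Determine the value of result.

Step 1: Global total = 40.
Step 2: compute(56) creates local total = 56 * 2 = 112.
Step 3: Global total unchanged because no global keyword. result = 40

The answer is 40.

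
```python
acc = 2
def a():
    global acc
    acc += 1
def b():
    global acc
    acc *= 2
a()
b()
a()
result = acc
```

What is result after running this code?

Step 1: acc = 2.
Step 2: a(): acc = 2 + 1 = 3.
Step 3: b(): acc = 3 * 2 = 6.
Step 4: a(): acc = 6 + 1 = 7

The answer is 7.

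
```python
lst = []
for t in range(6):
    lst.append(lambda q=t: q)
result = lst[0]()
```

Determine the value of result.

Step 1: Default argument q=t captures t's value at each iteration.
Step 2: lst[0] captured q = 0 when t was 0.
Step 3: result = 0

The answer is 0.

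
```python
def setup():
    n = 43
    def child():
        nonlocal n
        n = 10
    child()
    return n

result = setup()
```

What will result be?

Step 1: setup() sets n = 43.
Step 2: child() uses nonlocal to reassign n = 10.
Step 3: result = 10

The answer is 10.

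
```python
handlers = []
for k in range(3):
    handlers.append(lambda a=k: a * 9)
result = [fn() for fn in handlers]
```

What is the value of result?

Step 1: Default arg a=k captures k at each iteration.
Step 2: handlers[k] has a defaulting to k, returns k * 9.
Step 3: result = [0, 9, 18]

The answer is [0, 9, 18].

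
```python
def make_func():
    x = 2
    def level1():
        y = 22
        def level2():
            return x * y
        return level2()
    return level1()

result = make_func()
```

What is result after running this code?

Step 1: x = 2 in make_func. y = 22 in level1.
Step 2: level2() reads x = 2 and y = 22 from enclosing scopes.
Step 3: result = 2 * 22 = 44

The answer is 44.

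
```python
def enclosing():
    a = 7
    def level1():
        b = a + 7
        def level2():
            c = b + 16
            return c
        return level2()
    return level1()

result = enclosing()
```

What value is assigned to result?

Step 1: a = 7. b = a + 7 = 14.
Step 2: c = b + 16 = 14 + 16 = 30.
Step 3: result = 30

The answer is 30.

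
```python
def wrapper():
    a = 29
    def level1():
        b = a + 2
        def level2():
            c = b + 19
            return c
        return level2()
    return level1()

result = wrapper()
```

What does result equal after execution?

Step 1: a = 29. b = a + 2 = 31.
Step 2: c = b + 19 = 31 + 19 = 50.
Step 3: result = 50

The answer is 50.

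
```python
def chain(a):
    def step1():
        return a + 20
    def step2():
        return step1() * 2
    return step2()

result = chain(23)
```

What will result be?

Step 1: chain(23) captures a = 23.
Step 2: step2() calls step1() which returns 23 + 20 = 43.
Step 3: step2() returns 43 * 2 = 86

The answer is 86.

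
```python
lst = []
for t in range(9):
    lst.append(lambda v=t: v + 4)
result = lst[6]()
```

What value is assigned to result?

Step 1: Default argument v=t captures t's value at definition time.
Step 2: lst[6] was defined when t = 6, so v defaults to 6.
Step 3: result = 6 + 4 = 10 (default arg fixes the late binding issue)

The answer is 10.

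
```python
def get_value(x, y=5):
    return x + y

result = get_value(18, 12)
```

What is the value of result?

Step 1: get_value(18, 12) overrides default y with 12.
Step 2: Returns 18 + 12 = 30.
Step 3: result = 30

The answer is 30.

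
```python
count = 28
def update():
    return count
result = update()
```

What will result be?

Step 1: count = 28 is defined in the global scope.
Step 2: update() looks up count. No local count exists, so Python checks the global scope via LEGB rule and finds count = 28.
Step 3: result = 28

The answer is 28.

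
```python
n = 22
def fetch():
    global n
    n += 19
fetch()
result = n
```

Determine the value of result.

Step 1: n = 22 globally.
Step 2: fetch() modifies global n: n += 19 = 41.
Step 3: result = 41

The answer is 41.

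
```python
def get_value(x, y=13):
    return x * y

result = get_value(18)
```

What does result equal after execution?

Step 1: get_value(18) uses default y = 13.
Step 2: Returns 18 * 13 = 234.
Step 3: result = 234

The answer is 234.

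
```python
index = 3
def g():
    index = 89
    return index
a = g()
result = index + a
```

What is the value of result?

Step 1: Global index = 3. g() returns local index = 89.
Step 2: a = 89. Global index still = 3.
Step 3: result = 3 + 89 = 92

The answer is 92.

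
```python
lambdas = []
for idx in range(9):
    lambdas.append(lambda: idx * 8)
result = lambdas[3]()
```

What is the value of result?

Step 1: All lambdas reference the same variable idx (late binding).
Step 2: After the loop, idx = 8. Every lambda returns idx * 8.
Step 3: lambdas[3]() = 8 * 8 = 64

The answer is 64.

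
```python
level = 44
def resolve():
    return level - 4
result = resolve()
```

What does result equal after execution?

Step 1: level = 44 is defined globally.
Step 2: resolve() looks up level from global scope = 44, then computes 44 - 4 = 40.
Step 3: result = 40

The answer is 40.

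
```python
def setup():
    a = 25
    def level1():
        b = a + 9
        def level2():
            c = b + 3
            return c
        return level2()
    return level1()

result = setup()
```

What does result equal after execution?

Step 1: a = 25. b = a + 9 = 34.
Step 2: c = b + 3 = 34 + 3 = 37.
Step 3: result = 37

The answer is 37.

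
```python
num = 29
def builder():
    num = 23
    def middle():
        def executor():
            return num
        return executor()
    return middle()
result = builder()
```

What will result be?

Step 1: builder() defines num = 23. middle() and executor() have no local num.
Step 2: executor() checks local (none), enclosing middle() (none), enclosing builder() and finds num = 23.
Step 3: result = 23

The answer is 23.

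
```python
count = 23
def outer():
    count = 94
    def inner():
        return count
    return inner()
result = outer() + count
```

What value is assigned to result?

Step 1: Global count = 23. outer() shadows with count = 94.
Step 2: inner() returns enclosing count = 94. outer() = 94.
Step 3: result = 94 + global count (23) = 117

The answer is 117.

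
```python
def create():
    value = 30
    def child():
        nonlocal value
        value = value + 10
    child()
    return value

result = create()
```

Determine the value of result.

Step 1: create() sets value = 30.
Step 2: child() uses nonlocal to modify value in create's scope: value = 30 + 10 = 40.
Step 3: create() returns the modified value = 40

The answer is 40.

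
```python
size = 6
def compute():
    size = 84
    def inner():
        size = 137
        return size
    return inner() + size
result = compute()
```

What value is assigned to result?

Step 1: compute() has local size = 84. inner() has local size = 137.
Step 2: inner() returns its local size = 137.
Step 3: compute() returns 137 + its own size (84) = 221

The answer is 221.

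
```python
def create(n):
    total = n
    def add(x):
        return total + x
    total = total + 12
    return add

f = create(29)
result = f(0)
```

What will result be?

Step 1: create(29) sets total = 29, then total = 29 + 12 = 41.
Step 2: Closures capture by reference, so add sees total = 41.
Step 3: f(0) returns 41 + 0 = 41

The answer is 41.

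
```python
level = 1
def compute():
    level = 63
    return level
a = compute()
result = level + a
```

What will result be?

Step 1: Global level = 1. compute() returns local level = 63.
Step 2: a = 63. Global level still = 1.
Step 3: result = 1 + 63 = 64

The answer is 64.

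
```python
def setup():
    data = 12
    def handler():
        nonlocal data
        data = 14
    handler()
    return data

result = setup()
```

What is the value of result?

Step 1: setup() sets data = 12.
Step 2: handler() uses nonlocal to reassign data = 14.
Step 3: result = 14

The answer is 14.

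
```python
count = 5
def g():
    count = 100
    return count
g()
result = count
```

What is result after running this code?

Step 1: count = 5 globally.
Step 2: g() creates a LOCAL count = 100 (no global keyword!).
Step 3: The global count is unchanged. result = 5

The answer is 5.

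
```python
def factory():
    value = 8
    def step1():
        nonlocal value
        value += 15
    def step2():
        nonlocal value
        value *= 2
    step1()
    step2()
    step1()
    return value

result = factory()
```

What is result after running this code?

Step 1: value = 8.
Step 2: step1(): value = 8 + 15 = 23.
Step 3: step2(): value = 23 * 2 = 46.
Step 4: step1(): value = 46 + 15 = 61. result = 61

The answer is 61.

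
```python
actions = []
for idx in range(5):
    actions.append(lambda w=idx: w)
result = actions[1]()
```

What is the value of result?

Step 1: Default argument w=idx captures idx's value at each iteration.
Step 2: actions[1] captured w = 1 when idx was 1.
Step 3: result = 1

The answer is 1.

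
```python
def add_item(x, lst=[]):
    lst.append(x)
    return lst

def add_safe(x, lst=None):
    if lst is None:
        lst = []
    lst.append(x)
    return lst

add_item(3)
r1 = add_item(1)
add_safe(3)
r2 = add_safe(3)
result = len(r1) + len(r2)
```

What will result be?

Step 1: add_item shares mutable default: after 2 calls, lst = [3, 1], len = 2.
Step 2: add_safe creates fresh list each time: r2 = [3], len = 1.
Step 3: result = 2 + 1 = 3

The answer is 3.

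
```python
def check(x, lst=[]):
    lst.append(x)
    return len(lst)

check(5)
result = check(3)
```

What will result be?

Step 1: Mutable default list persists between calls.
Step 2: First call: lst = [5], len = 1. Second call: lst = [5, 3], len = 2.
Step 3: result = 2

The answer is 2.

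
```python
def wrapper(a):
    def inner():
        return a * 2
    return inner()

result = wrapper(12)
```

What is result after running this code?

Step 1: wrapper(12) binds parameter a = 12.
Step 2: inner() accesses a = 12 from enclosing scope.
Step 3: result = 12 * 2 = 24

The answer is 24.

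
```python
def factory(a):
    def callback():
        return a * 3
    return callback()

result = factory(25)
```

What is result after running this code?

Step 1: factory(25) binds parameter a = 25.
Step 2: callback() accesses a = 25 from enclosing scope.
Step 3: result = 25 * 3 = 75

The answer is 75.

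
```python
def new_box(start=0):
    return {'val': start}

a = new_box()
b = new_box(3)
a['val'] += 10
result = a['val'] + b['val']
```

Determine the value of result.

Step 1: new_box() returns a new dict each call (immutable default 0).
Step 2: a = {'val': 0}, b = {'val': 3}.
Step 3: a['val'] += 10 = 10. result = 10 + 3 = 13

The answer is 13.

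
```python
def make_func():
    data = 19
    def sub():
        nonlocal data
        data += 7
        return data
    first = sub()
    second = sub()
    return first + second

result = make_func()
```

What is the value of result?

Step 1: data starts at 19.
Step 2: First call: data = 19 + 7 = 26, returns 26.
Step 3: Second call: data = 26 + 7 = 33, returns 33.
Step 4: result = 26 + 33 = 59

The answer is 59.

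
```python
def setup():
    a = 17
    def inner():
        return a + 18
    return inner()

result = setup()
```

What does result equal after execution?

Step 1: setup() defines a = 17.
Step 2: inner() reads a = 17 from enclosing scope, returns 17 + 18 = 35.
Step 3: result = 35

The answer is 35.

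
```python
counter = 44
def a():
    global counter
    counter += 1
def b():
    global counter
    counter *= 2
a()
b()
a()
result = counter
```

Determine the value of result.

Step 1: counter = 44.
Step 2: a(): counter = 44 + 1 = 45.
Step 3: b(): counter = 45 * 2 = 90.
Step 4: a(): counter = 90 + 1 = 91

The answer is 91.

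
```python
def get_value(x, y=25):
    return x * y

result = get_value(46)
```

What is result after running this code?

Step 1: get_value(46) uses default y = 25.
Step 2: Returns 46 * 25 = 1150.
Step 3: result = 1150

The answer is 1150.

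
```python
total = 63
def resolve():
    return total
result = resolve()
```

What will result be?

Step 1: total = 63 is defined in the global scope.
Step 2: resolve() looks up total. No local total exists, so Python checks the global scope via LEGB rule and finds total = 63.
Step 3: result = 63

The answer is 63.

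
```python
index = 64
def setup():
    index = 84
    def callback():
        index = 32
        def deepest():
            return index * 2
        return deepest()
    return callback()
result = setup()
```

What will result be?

Step 1: deepest() looks up index through LEGB: not local, finds index = 32 in enclosing callback().
Step 2: Returns 32 * 2 = 64.
Step 3: result = 64

The answer is 64.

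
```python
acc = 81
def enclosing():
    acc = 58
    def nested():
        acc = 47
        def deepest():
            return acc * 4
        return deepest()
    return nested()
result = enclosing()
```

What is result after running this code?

Step 1: deepest() looks up acc through LEGB: not local, finds acc = 47 in enclosing nested().
Step 2: Returns 47 * 4 = 188.
Step 3: result = 188

The answer is 188.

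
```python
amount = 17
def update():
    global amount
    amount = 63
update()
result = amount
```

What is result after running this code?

Step 1: amount = 17 globally.
Step 2: update() declares global amount and sets it to 63.
Step 3: After update(), global amount = 63. result = 63

The answer is 63.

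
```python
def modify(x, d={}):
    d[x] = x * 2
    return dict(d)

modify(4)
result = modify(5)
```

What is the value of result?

Step 1: Mutable default dict is shared across calls.
Step 2: First call adds 4: 8. Second call adds 5: 10.
Step 3: result = {4: 8, 5: 10}

The answer is {4: 8, 5: 10}.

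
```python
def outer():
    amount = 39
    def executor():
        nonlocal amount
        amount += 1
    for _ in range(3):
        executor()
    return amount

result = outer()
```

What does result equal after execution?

Step 1: amount = 39.
Step 2: executor() is called 3 times in a loop, each adding 1 via nonlocal.
Step 3: amount = 39 + 1 * 3 = 42

The answer is 42.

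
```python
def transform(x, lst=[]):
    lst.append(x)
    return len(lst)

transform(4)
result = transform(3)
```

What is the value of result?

Step 1: Mutable default list persists between calls.
Step 2: First call: lst = [4], len = 1. Second call: lst = [4, 3], len = 2.
Step 3: result = 2

The answer is 2.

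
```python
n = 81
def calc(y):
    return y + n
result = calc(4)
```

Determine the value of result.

Step 1: n = 81 is defined globally.
Step 2: calc(4) uses parameter y = 4 and looks up n from global scope = 81.
Step 3: result = 4 + 81 = 85

The answer is 85.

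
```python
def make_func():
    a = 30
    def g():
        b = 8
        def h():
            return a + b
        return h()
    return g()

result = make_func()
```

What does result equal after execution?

Step 1: make_func() defines a = 30. g() defines b = 8.
Step 2: h() accesses both from enclosing scopes: a = 30, b = 8.
Step 3: result = 30 + 8 = 38

The answer is 38.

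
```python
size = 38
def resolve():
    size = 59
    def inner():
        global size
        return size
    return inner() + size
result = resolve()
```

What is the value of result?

Step 1: Global size = 38. resolve() shadows with local size = 59.
Step 2: inner() uses global keyword, so inner() returns global size = 38.
Step 3: resolve() returns 38 + 59 = 97

The answer is 97.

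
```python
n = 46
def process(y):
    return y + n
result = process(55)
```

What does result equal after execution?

Step 1: n = 46 is defined globally.
Step 2: process(55) uses parameter y = 55 and looks up n from global scope = 46.
Step 3: result = 55 + 46 = 101

The answer is 101.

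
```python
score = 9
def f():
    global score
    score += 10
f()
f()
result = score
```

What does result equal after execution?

Step 1: score = 9.
Step 2: First f(): score = 9 + 10 = 19.
Step 3: Second f(): score = 19 + 10 = 29. result = 29

The answer is 29.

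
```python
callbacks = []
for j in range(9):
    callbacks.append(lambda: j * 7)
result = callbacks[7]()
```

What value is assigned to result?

Step 1: All lambdas reference the same variable j (late binding).
Step 2: After the loop, j = 8. Every lambda returns j * 7.
Step 3: callbacks[7]() = 8 * 7 = 56

The answer is 56.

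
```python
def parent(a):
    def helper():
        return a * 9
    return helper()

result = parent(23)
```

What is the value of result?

Step 1: parent(23) binds parameter a = 23.
Step 2: helper() accesses a = 23 from enclosing scope.
Step 3: result = 23 * 9 = 207

The answer is 207.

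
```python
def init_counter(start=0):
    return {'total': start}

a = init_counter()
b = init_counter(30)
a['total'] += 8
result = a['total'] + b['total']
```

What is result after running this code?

Step 1: init_counter() returns a new dict each call (immutable default 0).
Step 2: a = {'total': 0}, b = {'total': 30}.
Step 3: a['total'] += 8 = 8. result = 8 + 30 = 38

The answer is 38.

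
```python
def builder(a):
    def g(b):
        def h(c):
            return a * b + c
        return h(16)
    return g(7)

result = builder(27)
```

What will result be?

Step 1: a = 27, b = 7, c = 16.
Step 2: h() computes a * b + c = 27 * 7 + 16 = 205.
Step 3: result = 205

The answer is 205.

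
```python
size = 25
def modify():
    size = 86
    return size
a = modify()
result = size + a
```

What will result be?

Step 1: Global size = 25. modify() returns local size = 86.
Step 2: a = 86. Global size still = 25.
Step 3: result = 25 + 86 = 111

The answer is 111.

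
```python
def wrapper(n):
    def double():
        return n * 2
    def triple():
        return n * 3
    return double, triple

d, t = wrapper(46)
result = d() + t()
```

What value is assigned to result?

Step 1: Both closures capture the same n = 46.
Step 2: d() = 46 * 2 = 92, t() = 46 * 3 = 138.
Step 3: result = 92 + 138 = 230

The answer is 230.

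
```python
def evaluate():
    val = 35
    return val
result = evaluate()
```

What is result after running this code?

Step 1: evaluate() defines val = 35 in its local scope.
Step 2: return val finds the local variable val = 35.
Step 3: result = 35

The answer is 35.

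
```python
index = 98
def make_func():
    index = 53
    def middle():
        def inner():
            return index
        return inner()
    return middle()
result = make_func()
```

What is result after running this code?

Step 1: make_func() defines index = 53. middle() and inner() have no local index.
Step 2: inner() checks local (none), enclosing middle() (none), enclosing make_func() and finds index = 53.
Step 3: result = 53

The answer is 53.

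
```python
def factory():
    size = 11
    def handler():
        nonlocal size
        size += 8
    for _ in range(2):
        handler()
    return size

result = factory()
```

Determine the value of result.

Step 1: size = 11.
Step 2: handler() is called 2 times in a loop, each adding 8 via nonlocal.
Step 3: size = 11 + 8 * 2 = 27

The answer is 27.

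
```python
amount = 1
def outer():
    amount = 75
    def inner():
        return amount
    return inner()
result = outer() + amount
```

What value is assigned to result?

Step 1: Global amount = 1. outer() shadows with amount = 75.
Step 2: inner() returns enclosing amount = 75. outer() = 75.
Step 3: result = 75 + global amount (1) = 76

The answer is 76.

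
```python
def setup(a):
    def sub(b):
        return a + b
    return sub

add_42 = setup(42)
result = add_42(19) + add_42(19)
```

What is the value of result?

Step 1: add_42 captures a = 42.
Step 2: add_42(19) = 42 + 19 = 61, called twice.
Step 3: result = 61 + 61 = 122

The answer is 122.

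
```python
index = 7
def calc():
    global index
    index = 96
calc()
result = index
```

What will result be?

Step 1: index = 7 globally.
Step 2: calc() declares global index and sets it to 96.
Step 3: After calc(), global index = 96. result = 96

The answer is 96.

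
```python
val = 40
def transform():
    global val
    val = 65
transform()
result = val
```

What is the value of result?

Step 1: val = 40 globally.
Step 2: transform() declares global val and sets it to 65.
Step 3: After transform(), global val = 65. result = 65

The answer is 65.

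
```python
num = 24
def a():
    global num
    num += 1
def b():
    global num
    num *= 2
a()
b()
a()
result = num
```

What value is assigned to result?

Step 1: num = 24.
Step 2: a(): num = 24 + 1 = 25.
Step 3: b(): num = 25 * 2 = 50.
Step 4: a(): num = 50 + 1 = 51

The answer is 51.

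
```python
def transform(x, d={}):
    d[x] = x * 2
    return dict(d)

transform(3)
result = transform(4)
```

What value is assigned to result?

Step 1: Mutable default dict is shared across calls.
Step 2: First call adds 3: 6. Second call adds 4: 8.
Step 3: result = {3: 6, 4: 8}

The answer is {3: 6, 4: 8}.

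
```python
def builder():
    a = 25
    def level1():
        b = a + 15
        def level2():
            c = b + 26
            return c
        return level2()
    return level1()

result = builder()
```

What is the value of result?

Step 1: a = 25. b = a + 15 = 40.
Step 2: c = b + 26 = 40 + 26 = 66.
Step 3: result = 66

The answer is 66.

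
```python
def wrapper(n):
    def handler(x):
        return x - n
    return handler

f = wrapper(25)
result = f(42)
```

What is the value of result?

Step 1: wrapper(25) creates a closure capturing n = 25.
Step 2: f(42) computes 42 - 25 = 17.
Step 3: result = 17

The answer is 17.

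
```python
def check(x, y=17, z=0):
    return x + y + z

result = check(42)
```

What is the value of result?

Step 1: check(42) uses defaults y = 17, z = 0.
Step 2: Returns 42 + 17 + 0 = 59.
Step 3: result = 59

The answer is 59.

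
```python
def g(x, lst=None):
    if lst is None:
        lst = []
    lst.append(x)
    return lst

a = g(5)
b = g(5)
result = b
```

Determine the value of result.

Step 1: None default with guard creates a NEW list each call.
Step 2: a = [5] (fresh list). b = [5] (another fresh list).
Step 3: result = [5] (this is the fix for mutable default)

The answer is [5].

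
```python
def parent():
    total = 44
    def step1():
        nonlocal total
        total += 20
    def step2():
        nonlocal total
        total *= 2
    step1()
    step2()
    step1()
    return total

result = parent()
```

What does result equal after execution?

Step 1: total = 44.
Step 2: step1(): total = 44 + 20 = 64.
Step 3: step2(): total = 64 * 2 = 128.
Step 4: step1(): total = 128 + 20 = 148. result = 148

The answer is 148.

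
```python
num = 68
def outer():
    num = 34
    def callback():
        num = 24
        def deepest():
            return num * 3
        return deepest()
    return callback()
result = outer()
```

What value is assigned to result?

Step 1: deepest() looks up num through LEGB: not local, finds num = 24 in enclosing callback().
Step 2: Returns 24 * 3 = 72.
Step 3: result = 72

The answer is 72.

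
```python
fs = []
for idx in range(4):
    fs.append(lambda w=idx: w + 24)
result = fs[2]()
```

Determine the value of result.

Step 1: Default argument w=idx captures idx's value at definition time.
Step 2: fs[2] was defined when idx = 2, so w defaults to 2.
Step 3: result = 2 + 24 = 26 (default arg fixes the late binding issue)

The answer is 26.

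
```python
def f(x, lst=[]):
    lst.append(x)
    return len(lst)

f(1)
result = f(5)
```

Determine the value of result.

Step 1: Mutable default list persists between calls.
Step 2: First call: lst = [1], len = 1. Second call: lst = [1, 5], len = 2.
Step 3: result = 2

The answer is 2.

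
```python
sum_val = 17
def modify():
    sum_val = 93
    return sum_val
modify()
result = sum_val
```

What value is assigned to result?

Step 1: Global sum_val = 17.
Step 2: modify() creates local sum_val = 93 (shadow, not modification).
Step 3: After modify() returns, global sum_val is unchanged. result = 17

The answer is 17.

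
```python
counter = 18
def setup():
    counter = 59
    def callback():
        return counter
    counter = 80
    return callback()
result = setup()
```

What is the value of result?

Step 1: setup() sets counter = 59, then later counter = 80.
Step 2: callback() is called after counter is reassigned to 80. Closures capture variables by reference, not by value.
Step 3: result = 80

The answer is 80.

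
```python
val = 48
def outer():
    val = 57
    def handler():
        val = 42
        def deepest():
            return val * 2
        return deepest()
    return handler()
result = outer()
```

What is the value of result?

Step 1: deepest() looks up val through LEGB: not local, finds val = 42 in enclosing handler().
Step 2: Returns 42 * 2 = 84.
Step 3: result = 84

The answer is 84.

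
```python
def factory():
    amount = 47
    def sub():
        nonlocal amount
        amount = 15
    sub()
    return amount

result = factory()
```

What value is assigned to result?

Step 1: factory() sets amount = 47.
Step 2: sub() uses nonlocal to reassign amount = 15.
Step 3: result = 15

The answer is 15.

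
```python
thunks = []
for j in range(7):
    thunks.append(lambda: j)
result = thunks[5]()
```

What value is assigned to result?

Step 1: The loop creates 7 lambdas, all referencing the same variable j.
Step 2: After the loop, j = 6 (final value).
Step 3: thunks[5]() looks up j at call time and finds 6. This is the late binding gotcha. result = 6

The answer is 6.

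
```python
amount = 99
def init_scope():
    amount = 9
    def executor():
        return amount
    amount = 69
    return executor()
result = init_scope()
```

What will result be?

Step 1: init_scope() sets amount = 9, then later amount = 69.
Step 2: executor() is called after amount is reassigned to 69. Closures capture variables by reference, not by value.
Step 3: result = 69

The answer is 69.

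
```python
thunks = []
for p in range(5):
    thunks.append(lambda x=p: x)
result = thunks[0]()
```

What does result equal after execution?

Step 1: Default argument x=p captures p's value at each iteration.
Step 2: thunks[0] captured x = 0 when p was 0.
Step 3: result = 0

The answer is 0.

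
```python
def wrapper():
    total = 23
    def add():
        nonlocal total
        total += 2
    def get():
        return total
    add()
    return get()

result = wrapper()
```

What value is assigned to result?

Step 1: total = 23. add() modifies it via nonlocal, get() reads it.
Step 2: add() makes total = 23 + 2 = 25.
Step 3: get() returns 25. result = 25

The answer is 25.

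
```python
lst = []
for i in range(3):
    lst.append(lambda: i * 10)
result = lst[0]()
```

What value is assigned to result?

Step 1: All lambdas reference the same variable i (late binding).
Step 2: After the loop, i = 2. Every lambda returns i * 10.
Step 3: lst[0]() = 2 * 10 = 20

The answer is 20.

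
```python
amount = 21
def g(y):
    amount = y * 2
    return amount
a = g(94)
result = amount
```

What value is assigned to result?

Step 1: Global amount = 21.
Step 2: g(94) creates local amount = 94 * 2 = 188.
Step 3: Global amount unchanged because no global keyword. result = 21

The answer is 21.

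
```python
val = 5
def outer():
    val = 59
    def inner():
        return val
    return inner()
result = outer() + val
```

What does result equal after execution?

Step 1: Global val = 5. outer() shadows with val = 59.
Step 2: inner() returns enclosing val = 59. outer() = 59.
Step 3: result = 59 + global val (5) = 64

The answer is 64.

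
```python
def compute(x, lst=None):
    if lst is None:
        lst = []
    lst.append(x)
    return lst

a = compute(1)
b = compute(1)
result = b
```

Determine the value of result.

Step 1: None default with guard creates a NEW list each call.
Step 2: a = [1] (fresh list). b = [1] (another fresh list).
Step 3: result = [1] (this is the fix for mutable default)

The answer is [1].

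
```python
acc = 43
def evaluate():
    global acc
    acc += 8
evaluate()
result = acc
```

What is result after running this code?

Step 1: acc = 43 globally.
Step 2: evaluate() modifies global acc: acc += 8 = 51.
Step 3: result = 51

The answer is 51.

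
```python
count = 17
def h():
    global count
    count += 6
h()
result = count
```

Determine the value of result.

Step 1: count = 17 globally.
Step 2: h() modifies global count: count += 6 = 23.
Step 3: result = 23

The answer is 23.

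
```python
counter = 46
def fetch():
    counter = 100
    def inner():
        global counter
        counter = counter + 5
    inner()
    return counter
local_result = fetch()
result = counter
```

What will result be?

Step 1: Global counter = 46. fetch() creates local counter = 100.
Step 2: inner() declares global counter and adds 5: global counter = 46 + 5 = 51.
Step 3: fetch() returns its local counter = 100 (unaffected by inner).
Step 4: result = global counter = 51

The answer is 51.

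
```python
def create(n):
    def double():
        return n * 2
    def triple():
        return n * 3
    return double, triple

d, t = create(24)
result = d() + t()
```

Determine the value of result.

Step 1: Both closures capture the same n = 24.
Step 2: d() = 24 * 2 = 48, t() = 24 * 3 = 72.
Step 3: result = 48 + 72 = 120

The answer is 120.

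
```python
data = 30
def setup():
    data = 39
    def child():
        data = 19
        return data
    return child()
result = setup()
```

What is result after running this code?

Step 1: Three scopes define data: global (30), setup (39), child (19).
Step 2: child() has its own local data = 19, which shadows both enclosing and global.
Step 3: result = 19 (local wins in LEGB)

The answer is 19.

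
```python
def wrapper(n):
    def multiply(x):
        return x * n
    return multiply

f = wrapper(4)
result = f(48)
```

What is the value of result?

Step 1: wrapper(4) returns multiply closure with n = 4.
Step 2: f(48) computes 48 * 4 = 192.
Step 3: result = 192

The answer is 192.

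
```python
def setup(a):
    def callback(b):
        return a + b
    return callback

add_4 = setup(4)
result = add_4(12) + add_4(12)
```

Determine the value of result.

Step 1: add_4 captures a = 4.
Step 2: add_4(12) = 4 + 12 = 16, called twice.
Step 3: result = 16 + 16 = 32

The answer is 32.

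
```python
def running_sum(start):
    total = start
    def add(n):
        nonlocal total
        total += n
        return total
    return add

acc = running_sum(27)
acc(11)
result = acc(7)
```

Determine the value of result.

Step 1: running_sum(27) creates closure with total = 27.
Step 2: First acc(11): total = 27 + 11 = 38.
Step 3: Second acc(7): total = 38 + 7 = 45. result = 45

The answer is 45.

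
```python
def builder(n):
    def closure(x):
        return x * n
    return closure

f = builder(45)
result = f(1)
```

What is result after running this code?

Step 1: builder(45) creates a closure capturing n = 45.
Step 2: f(1) computes 1 * 45 = 45.
Step 3: result = 45

The answer is 45.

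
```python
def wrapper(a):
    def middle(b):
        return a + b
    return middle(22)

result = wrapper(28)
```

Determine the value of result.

Step 1: wrapper(28) passes a = 28.
Step 2: middle(22) has b = 22, reads a = 28 from enclosing.
Step 3: result = 28 + 22 = 50

The answer is 50.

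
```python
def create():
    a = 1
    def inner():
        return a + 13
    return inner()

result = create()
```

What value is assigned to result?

Step 1: create() defines a = 1.
Step 2: inner() reads a = 1 from enclosing scope, returns 1 + 13 = 14.
Step 3: result = 14

The answer is 14.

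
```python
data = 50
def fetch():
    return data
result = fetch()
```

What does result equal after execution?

Step 1: data = 50 is defined in the global scope.
Step 2: fetch() looks up data. No local data exists, so Python checks the global scope via LEGB rule and finds data = 50.
Step 3: result = 50

The answer is 50.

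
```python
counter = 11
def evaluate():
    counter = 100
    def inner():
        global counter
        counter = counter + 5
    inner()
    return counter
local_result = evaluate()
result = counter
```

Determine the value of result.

Step 1: Global counter = 11. evaluate() creates local counter = 100.
Step 2: inner() declares global counter and adds 5: global counter = 11 + 5 = 16.
Step 3: evaluate() returns its local counter = 100 (unaffected by inner).
Step 4: result = global counter = 16

The answer is 16.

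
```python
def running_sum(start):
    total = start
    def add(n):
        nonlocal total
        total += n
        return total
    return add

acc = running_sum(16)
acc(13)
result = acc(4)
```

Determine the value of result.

Step 1: running_sum(16) creates closure with total = 16.
Step 2: First acc(13): total = 16 + 13 = 29.
Step 3: Second acc(4): total = 29 + 4 = 33. result = 33

The answer is 33.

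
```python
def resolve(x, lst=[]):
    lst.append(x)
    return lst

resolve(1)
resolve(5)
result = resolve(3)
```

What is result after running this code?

Step 1: Mutable default argument gotcha! The list [] is created once.
Step 2: Each call appends to the SAME list: [1], [1, 5], [1, 5, 3].
Step 3: result = [1, 5, 3]

The answer is [1, 5, 3].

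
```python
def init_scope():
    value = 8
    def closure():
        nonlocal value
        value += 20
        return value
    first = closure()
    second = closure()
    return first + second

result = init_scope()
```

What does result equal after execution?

Step 1: value starts at 8.
Step 2: First call: value = 8 + 20 = 28, returns 28.
Step 3: Second call: value = 28 + 20 = 48, returns 48.
Step 4: result = 28 + 48 = 76

The answer is 76.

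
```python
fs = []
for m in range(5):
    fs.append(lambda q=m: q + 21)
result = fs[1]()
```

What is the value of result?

Step 1: Default argument q=m captures m's value at definition time.
Step 2: fs[1] was defined when m = 1, so q defaults to 1.
Step 3: result = 1 + 21 = 22 (default arg fixes the late binding issue)

The answer is 22.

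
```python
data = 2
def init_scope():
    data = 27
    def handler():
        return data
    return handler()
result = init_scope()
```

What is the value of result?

Step 1: data = 2 globally, but init_scope() defines data = 27 locally.
Step 2: handler() looks up data. Not in local scope, so checks enclosing scope (init_scope) and finds data = 27.
Step 3: result = 27

The answer is 27.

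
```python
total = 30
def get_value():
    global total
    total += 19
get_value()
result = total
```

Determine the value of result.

Step 1: total = 30 globally.
Step 2: get_value() modifies global total: total += 19 = 49.
Step 3: result = 49

The answer is 49.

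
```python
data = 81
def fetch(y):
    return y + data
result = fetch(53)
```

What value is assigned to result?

Step 1: data = 81 is defined globally.
Step 2: fetch(53) uses parameter y = 53 and looks up data from global scope = 81.
Step 3: result = 53 + 81 = 134

The answer is 134.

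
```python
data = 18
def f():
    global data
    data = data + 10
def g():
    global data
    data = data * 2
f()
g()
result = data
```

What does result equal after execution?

Step 1: data = 18.
Step 2: f() adds 10: data = 18 + 10 = 28.
Step 3: g() doubles: data = 28 * 2 = 56.
Step 4: result = 56

The answer is 56.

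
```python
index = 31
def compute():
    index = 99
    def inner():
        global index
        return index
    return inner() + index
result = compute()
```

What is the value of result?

Step 1: Global index = 31. compute() shadows with local index = 99.
Step 2: inner() uses global keyword, so inner() returns global index = 31.
Step 3: compute() returns 31 + 99 = 130

The answer is 130.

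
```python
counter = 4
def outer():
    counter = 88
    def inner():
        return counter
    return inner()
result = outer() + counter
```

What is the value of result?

Step 1: Global counter = 4. outer() shadows with counter = 88.
Step 2: inner() returns enclosing counter = 88. outer() = 88.
Step 3: result = 88 + global counter (4) = 92

The answer is 92.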